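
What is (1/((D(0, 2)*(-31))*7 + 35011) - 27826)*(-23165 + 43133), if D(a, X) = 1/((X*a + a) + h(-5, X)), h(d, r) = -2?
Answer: -1000688850944/1801 ≈ -5.5563e+8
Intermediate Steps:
D(a, X) = 1/(-2 + a + X*a) (D(a, X) = 1/((X*a + a) - 2) = 1/((a + X*a) - 2) = 1/(-2 + a + X*a))
(1/((D(0, 2)*(-31))*7 + 35011) - 27826)*(-23165 + 43133) = (1/((-31/(-2 + 0 + 2*0))*7 + 35011) - 27826)*(-23165 + 43133) = (1/((-31/(-2 + 0 + 0))*7 + 35011) - 27826)*19968 = (1/((-31/(-2))*7 + 35011) - 27826)*19968 = (1/(-1/2*(-31)*7 + 35011) - 27826)*19968 = (1/((31/2)*7 + 35011) - 27826)*19968 = (1/(217/2 + 35011) - 27826)*19968 = (1/(70239/2) - 27826)*19968 = (2/70239 - 27826)*19968 = -1954470412/70239*19968 = -1000688850944/1801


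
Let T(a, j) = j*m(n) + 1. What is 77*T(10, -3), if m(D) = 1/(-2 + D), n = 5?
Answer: 0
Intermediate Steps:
T(a, j) = 1 + j/3 (T(a, j) = j/(-2 + 5) + 1 = j/3 + 1 = 1 + j/3)
77*T(10, -3) = 77*(1 + (⅓)*(-3)) = 77*(1 - 1) = 77*0 = 0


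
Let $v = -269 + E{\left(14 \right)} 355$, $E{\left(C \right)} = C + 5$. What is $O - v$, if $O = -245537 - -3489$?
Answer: $-248524$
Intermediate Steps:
$E{\left(C \right)} = 5 + C$
$O = -242048$ ($O = -245537 + 3489 = -242048$)
$v = 6476$ ($v = -269 + \left(5 + 14\right) 355 = -269 + 19 \cdot 355 = -269 + 6745 = 6476$)
$O - v = -242048 - 6476 = -248524$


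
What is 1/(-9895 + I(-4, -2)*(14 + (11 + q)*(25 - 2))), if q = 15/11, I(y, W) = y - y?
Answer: -1/9895 ≈ -0.00010106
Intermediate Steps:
I(y, W) = 0
q = 15/11 (q = 15*(1/11) = 15/11 ≈ 1.3636)
1/(-9895 + I(-4, -2)*(14 + (11 + q)*(25 - 2))) = 1/(-9895 + 0*(14 + (11 + 15/11)*(25 - 2))) = 1/(-9895 + 0*(14 + (136/11)*23)) = 1/(-9895 + 0*(14 + 3128/11)) = 1/(-9895 + 0*(3282/11)) = 1/(-9895 + 0) = 1/(-9895) = -1/9895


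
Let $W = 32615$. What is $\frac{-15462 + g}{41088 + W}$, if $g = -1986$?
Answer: $- \frac{17448}{73703} \approx -0.23673$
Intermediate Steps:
$\frac{-15462 + g}{41088 + W} = \frac{-15462 - 1986}{41088 + 32615} = - \frac{17448}{73703}$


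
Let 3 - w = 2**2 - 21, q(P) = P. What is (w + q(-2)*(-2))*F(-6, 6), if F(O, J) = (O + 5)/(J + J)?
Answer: -2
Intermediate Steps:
F(O, J) = (5 + O)/(2*J) (F(O, J) = (5 + O)/((2*J)) = (5 + O)*(1/(2*J)) = (5 + O)/(2*J))
w = 20 (w = 3 - (2**2 - 21) = 3 - (4 - 21) = 3 - 1*(-17) = 3 + 17 = 20)
(w + q(-2)*(-2))*F(-6, 6) = (20 - 2*(-2))*((1/2)*(5 - 6)/6) = (20 + 4)*((1/2)*(1/6)*(-1)) = 24*(-1/12) = -2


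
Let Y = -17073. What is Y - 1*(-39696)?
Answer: 22623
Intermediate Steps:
Y - 1*(-39696) = -17073 - 1*(-39696) = -17073 + 39696 = 22623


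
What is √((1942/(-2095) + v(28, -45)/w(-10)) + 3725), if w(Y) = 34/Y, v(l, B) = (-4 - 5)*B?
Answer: 7*√93318921610/35615 ≈ 60.041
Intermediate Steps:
v(l, B) = -9*B
√((1942/(-2095) + v(28, -45)/w(-10)) + 3725) = √((1942/(-2095) + (-9*(-45))/((34/(-10)))) + 3725) = √((1942*(-1/2095) + 405/((34*(-⅒)))) + 3725) = √((-1942/2095 + 405/(-17/5)) + 3725) = √((-1942/2095 + 405*(-5/17)) + 3725) = √((-1942/2095 - 2025/17) + 3725) = √(-4275389/35615 + 3725) = √(128390486/35615) = 7*√93318921610/35615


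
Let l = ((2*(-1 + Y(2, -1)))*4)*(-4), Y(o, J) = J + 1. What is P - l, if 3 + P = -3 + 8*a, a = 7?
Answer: 18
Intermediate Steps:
Y(o, J) = 1 + J
P = 50 (P = -3 + (-3 + 8*7) = -3 + (-3 + 56) = -3 + 53 = 50)
l = 32 (l = ((2*(-1 + (1 - 1)))*4)*(-4) = ((2*(-1 + 0))*4)*(-4) = ((2*(-1))*4)*(-4) = -2*4*(-4) = -8*(-4) = 32)
P - l = 50 - 1*32 = 50 - 32 = 18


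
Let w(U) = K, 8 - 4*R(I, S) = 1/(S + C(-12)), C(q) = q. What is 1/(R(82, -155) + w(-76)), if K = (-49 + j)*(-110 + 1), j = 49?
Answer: 668/1337 ≈ 0.49963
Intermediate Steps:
K = 0 (K = (-49 + 49)*(-110 + 1) = 0*(-109) = 0)
R(I, S) = 2 - 1/(4*(-12 + S)) (R(I, S) = 2 - 1/(4*(S - 12)) = 2 - 1/(4*(-12 + S)))
w(U) = 0
1/(R(82, -155) + w(-76)) = 1/((-97 + 8*(-155))/(4*(-12 - 155)) + 0) = 1/((¼)*(-97 - 1240)/(-167) + 0) = 1/((¼)*(-1/167)*(-1337) + 0) = 1/(1337/668 + 0) = 1/(1337/668) = 668/1337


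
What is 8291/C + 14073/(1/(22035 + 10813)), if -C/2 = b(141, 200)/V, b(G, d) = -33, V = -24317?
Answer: 30308201417/66 ≈ 4.5922e+8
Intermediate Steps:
C = -66/24317 (C = -(-66)/(-24317) = -(-66)*(-1)/24317 = -2*33/24317 = -66/24317 ≈ -0.0027141)
8291/C + 14073/(1/(22035 + 10813)) = 8291/(-66/24317) + 14073/(1/(22035 + 10813)) = 8291*(-24317/66) + 14073/(1/32848) = -201612247/66 + 14073/(1/32848) = -201612247/66 + 14073*32848 = -201612247/66 + 462269904 = 30308201417/66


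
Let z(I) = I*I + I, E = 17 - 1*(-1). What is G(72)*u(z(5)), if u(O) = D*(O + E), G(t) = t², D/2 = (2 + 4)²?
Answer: 17915904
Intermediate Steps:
D = 72 (D = 2*(2 + 4)² = 2*6² = 2*36 = 72)
E = 18 (E = 17 + 1 = 18)
z(I) = I + I² (z(I) = I² + I = I + I²)
u(O) = 1296 + 72*O (u(O) = 72*(O + 18) = 72*(18 + O) = 1296 + 72*O)
G(72)*u(z(5)) = 72²*(1296 + 72*(5*(1 + 5))) = 5184*(1296 + 72*(5*6)) = 5184*(1296 + 72*30) = 5184*(1296 + 2160) = 5184*3456 = 17915904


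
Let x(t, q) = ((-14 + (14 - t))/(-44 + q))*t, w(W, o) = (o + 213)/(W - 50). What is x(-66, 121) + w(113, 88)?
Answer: -3263/63 ≈ -51.794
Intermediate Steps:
w(W, o) = (213 + o)/(-50 + W)
x(t, q) = -t**2/(-44 + q) (x(t, q) = ((-t)/(-44 + q))*t = (-t/(-44 + q))*t = -t**2/(-44 + q))
x(-66, 121) + w(113, 88) = -1*(-66)**2/(-44 + 121) + (213 + 88)/(-50 + 113) = -1*4356/77 + 301/63 = -1*4356*1/77 + (1/63)*301 = -396/7 + 43/9 = -3263/63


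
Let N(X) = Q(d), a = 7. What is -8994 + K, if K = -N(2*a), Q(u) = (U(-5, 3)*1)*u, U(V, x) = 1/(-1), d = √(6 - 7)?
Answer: -8994 + I ≈ -8994.0 + 1.0*I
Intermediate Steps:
d = I (d = √(-1) = I ≈ 1.0*I)
U(V, x) = -1
Q(u) = -u (Q(u) = (-1*1)*u = -u)
N(X) = -I
K = I (K = -(-1)*I = I ≈ 1.0*I)
-8994 + K = -8994 + I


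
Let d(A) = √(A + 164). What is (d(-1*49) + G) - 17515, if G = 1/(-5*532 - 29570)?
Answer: -564508451/32230 + √115 ≈ -17504.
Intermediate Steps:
d(A) = √(164 + A)
G = -1/32230 (G = 1/(-2660 - 29570) = 1/(-32230) = -1/32230 ≈ -3.1027e-5)
(d(-1*49) + G) - 17515 = (√(164 - 1*49) - 1/32230) - 17515 = (√(164 - 49) - 1/32230) - 17515 = (√115 - 1/32230) - 17515 = (-1/32230 + √115) - 17515 = -564508451/32230 + √115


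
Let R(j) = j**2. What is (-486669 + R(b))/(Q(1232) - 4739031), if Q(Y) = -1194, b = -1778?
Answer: -534923/948045 ≈ -0.56424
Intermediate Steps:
(-486669 + R(b))/(Q(1232) - 4739031) = (-486669 + (-1778)**2)/(-1194 - 4739031) = (-486669 + 3161284)/(-4740225) = 2674615*(-1/4740225) = -534923/948045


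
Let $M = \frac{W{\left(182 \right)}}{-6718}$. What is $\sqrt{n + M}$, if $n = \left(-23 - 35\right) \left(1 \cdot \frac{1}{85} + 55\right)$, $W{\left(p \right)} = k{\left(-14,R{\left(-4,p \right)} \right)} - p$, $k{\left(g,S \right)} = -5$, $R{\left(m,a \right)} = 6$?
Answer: $\frac{i \sqrt{1040393504162470}}{571030} \approx 56.486 i$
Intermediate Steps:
$W{\left(p \right)} = -5 - p$
$n = - \frac{271208}{85}$ ($n = - 58 \left(1 \cdot \frac{1}{85} + 55\right) = - 58 \left(\frac{1}{85} + 55\right) = \left(-58\right) \frac{4676}{85} = - \frac{271208}{85} \approx -3190.7$)
$M = \frac{187}{6718}$ ($M = \frac{-5 - 182}{-6718} = \left(-5 - 182\right) \left(- \frac{1}{6718}\right) = \left(-187\right) \left(- \frac{1}{6718}\right) = \frac{187}{6718} \approx 0.027836$)
$\sqrt{n + M} = \sqrt{- \frac{271208}{85} + \frac{187}{6718}} = \sqrt{- \frac{1821959449}{571030}} = \frac{i \sqrt{1040393504162470}}{571030}$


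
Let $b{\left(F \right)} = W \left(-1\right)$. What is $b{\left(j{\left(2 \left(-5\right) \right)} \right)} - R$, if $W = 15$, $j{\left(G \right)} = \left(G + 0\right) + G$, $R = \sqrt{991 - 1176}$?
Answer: $-15 - i \sqrt{185} \approx -15.0 - 13.601 i$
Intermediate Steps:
$R = i \sqrt{185}$ ($R = \sqrt{-185} = i \sqrt{185} \approx 13.601 i$)
$j{\left(G \right)} = 2 G$ ($j{\left(G \right)} = G + G = 2 G$)
$b{\left(F \right)} = -15$ ($b{\left(F \right)} = 15 \left(-1\right) = -15$)
$b{\left(j{\left(2 \left(-5\right) \right)} \right)} - R = -15 - i \sqrt{185}$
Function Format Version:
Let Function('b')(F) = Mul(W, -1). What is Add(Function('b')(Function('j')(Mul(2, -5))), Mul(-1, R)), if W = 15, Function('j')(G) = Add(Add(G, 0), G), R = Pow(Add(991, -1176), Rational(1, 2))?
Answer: Add(-15, Mul(-1, I, Pow(185, Rational(1, 2)))) ≈ Add(-15.000, Mul(-13.601, I))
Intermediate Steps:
R = Mul(I, Pow(185, Rational(1, 2))) (R = Pow(-185, Rational(1, 2)) = Mul(I, Pow(185, Rational(1, 2))) ≈ Mul(13.601, I))
Function('j')(G) = Mul(2, G) (Function('j')(G) = Add(G, G) = Mul(2, G))
Function('b')(F) = -15 (Function('b')(F) = Mul(15, -1) = -15)
Add(Function('b')(Function('j')(Mul(2, -5))), Mul(-1, R)) = Add(-15, Mul(-1, Mul(I, Pow(185, Rational(1, 2))))) = Add(-15, Mul(-1, I, Pow(185, Rational(1, 2))))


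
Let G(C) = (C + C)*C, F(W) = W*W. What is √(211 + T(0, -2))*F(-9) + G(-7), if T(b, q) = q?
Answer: 98 + 81*√209 ≈ 1269.0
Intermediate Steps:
F(W) = W²
G(C) = 2*C² (G(C) = (2*C)*C = 2*C²)
√(211 + T(0, -2))*F(-9) + G(-7) = √(211 - 2)*(-9)² + 2*(-7)² = √209*81 + 2*49 = 81*√209 + 98 = 98 + 81*√209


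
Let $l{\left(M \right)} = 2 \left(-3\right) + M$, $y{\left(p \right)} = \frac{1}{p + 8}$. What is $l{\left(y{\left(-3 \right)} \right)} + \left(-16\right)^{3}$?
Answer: $- \frac{20509}{5} \approx -4101.8$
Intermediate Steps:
$y{\left(p \right)} = \frac{1}{8 + p}$
$l{\left(M \right)} = -6 + M$
$l{\left(y{\left(-3 \right)} \right)} + \left(-16\right)^{3} = \left(-6 + \frac{1}{8 - 3}\right) + \left(-16\right)^{3} = \left(-6 + \frac{1}{5}\right) - 4096 = - \frac{29}{5} - 4096 = - \frac{20509}{5}$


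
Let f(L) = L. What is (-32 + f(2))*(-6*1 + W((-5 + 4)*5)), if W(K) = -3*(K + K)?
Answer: -720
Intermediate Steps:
W(K) = -6*K
(-32 + f(2))*(-6*1 + W((-5 + 4)*5)) = (-32 + 2)*(-6*1 - 6*(-5 + 4)*5) = -30*(-6 - (-6)*5) = -30*(-6 - 6*(-5)) = -30*(-6 + 30) = -30*24 = -720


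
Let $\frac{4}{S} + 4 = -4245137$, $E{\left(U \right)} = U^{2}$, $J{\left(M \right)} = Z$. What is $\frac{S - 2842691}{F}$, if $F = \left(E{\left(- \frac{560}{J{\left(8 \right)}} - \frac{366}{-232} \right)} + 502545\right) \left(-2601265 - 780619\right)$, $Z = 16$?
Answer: $\frac{40595487520959340}{24324619153636916996739} \approx 1.6689 \cdot 10^{-6}$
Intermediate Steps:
$J{\left(M \right)} = 16$
$S = - \frac{4}{4245141}$ ($S = \frac{4}{-4 - 4245137} = \frac{4}{-4245141} = 4 \left(- \frac{1}{4245141}\right) = - \frac{4}{4245141} \approx -9.4225 \cdot 10^{-7}$)
$F = - \frac{5729990865706679}{3364}$ ($F = \left(\left(- \frac{560}{16} - \frac{366}{-232}\right)^{2} + 502545\right) \left(-2601265 - 780619\right) = \left(\left(\left(-560\right) \frac{1}{16} - - \frac{183}{116}\right)^{2} + 502545\right) \left(-3381884\right) = \left(\left(-35 + \frac{183}{116}\right)^{2} + 502545\right) \left(-3381884\right) = \left(\left(- \frac{3877}{116}\right)^{2} + 502545\right) \left(-3381884\right) = \left(\frac{15031129}{13456} + 502545\right) \left(-3381884\right) = \frac{6777276649}{13456} \left(-3381884\right) = - \frac{5729990865706679}{3364} \approx -1.7033 \cdot 10^{12}$)
$\frac{S - 2842691}{F} = \frac{- \frac{4}{4245141} - 2842691}{- \frac{5729990865706679}{3364}} = \left(- \frac{12067624114435}{4245141}\right) \left(- \frac{3364}{5729990865706679}\right) = \frac{40595487520959340}{24324619153636916996739}$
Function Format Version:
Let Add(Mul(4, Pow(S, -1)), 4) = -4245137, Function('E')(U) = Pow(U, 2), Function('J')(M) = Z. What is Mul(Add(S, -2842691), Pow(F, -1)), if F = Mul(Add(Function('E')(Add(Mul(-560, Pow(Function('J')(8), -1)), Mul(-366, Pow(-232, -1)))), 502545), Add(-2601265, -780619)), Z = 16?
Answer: Rational(40595487520959340, 24324619153636916996739) ≈ 1.6689e-6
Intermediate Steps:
Function('J')(M) = 16
S = Rational(-4, 4245141) (S = Mul(4, Pow(Add(-4, -4245137), -1)) = Mul(4, Pow(-4245141, -1)) = Mul(4, Rational(-1, 4245141)) = Rational(-4, 4245141) ≈ -9.4225e-7)
F = Rational(-5729990865706679, 3364) (F = Mul(Add(Pow(Add(Mul(-560, Pow(16, -1)), Mul(-366, Pow(-232, -1))), 2), 502545), Add(-2601265, -780619)) = Mul(Add(Pow(Add(Mul(-560, Rational(1, 16)), Mul(-366, Rational(-1, 232))), 2), 502545), -3381884) = Mul(Add(Pow(Add(-35, Rational(183, 116)), 2), 502545), -3381884) = Mul(Add(Pow(Rational(-3877, 116), 2), 502545), -3381884) = Mul(Add(Rational(15031129, 13456), 502545), -3381884) = Mul(Rational(6777276649, 13456), -3381884) = Rational(-5729990865706679, 3364) ≈ -1.7033e+12)
Mul(Add(S, -2842691), Pow(F, -1)) = Mul(Add(Rational(-4, 4245141), -2842691), Pow(Rational(-5729990865706679, 3364), -1)) = Mul(Rational(-12067624114435, 4245141), Rational(-3364, 5729990865706679)) = Rational(40595487520959340, 24324619153636916996739)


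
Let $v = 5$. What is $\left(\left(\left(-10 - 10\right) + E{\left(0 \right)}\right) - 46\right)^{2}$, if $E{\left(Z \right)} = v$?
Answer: $3721$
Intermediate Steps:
$E{\left(Z \right)} = 5$
$\left(\left(\left(-10 - 10\right) + E{\left(0 \right)}\right) - 46\right)^{2} = \left(\left(\left(-10 - 10\right) + 5\right) - 46\right)^{2} = \left(\left(-20 + 5\right) - 46\right)^{2} = \left(-15 - 46\right)^{2} = \left(-61\right)^{2} = 3721$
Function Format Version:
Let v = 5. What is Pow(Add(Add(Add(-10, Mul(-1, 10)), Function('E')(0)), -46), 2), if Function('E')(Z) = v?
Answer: 3721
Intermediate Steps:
Function('E')(Z) = 5
Pow(Add(Add(Add(-10, Mul(-1, 10)), Function('E')(0)), -46), 2) = Pow(Add(Add(Add(-10, Mul(-1, 10)), 5), -46), 2) = Pow(Add(Add(Add(-10, -10), 5), -46), 2) = Pow(Add(Add(-20, 5), -46), 2) = Pow(Add(-15, -46), 2) = Pow(-61, 2) = 3721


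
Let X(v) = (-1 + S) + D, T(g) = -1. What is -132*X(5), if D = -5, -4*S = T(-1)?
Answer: 759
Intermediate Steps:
S = ¼ (S = -¼*(-1) = ¼ ≈ 0.25000)
X(v) = -23/4 (X(v) = (-1 + ¼) - 5 = -¾ - 5 = -23/4)
-132*X(5) = -132*(-23/4) = 759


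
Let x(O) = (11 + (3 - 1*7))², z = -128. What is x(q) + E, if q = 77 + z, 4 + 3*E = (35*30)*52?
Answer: 54743/3 ≈ 18248.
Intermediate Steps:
E = 54596/3 (E = -4/3 + ((35*30)*52)/3 = -4/3 + (1050*52)/3 = -4/3 + (⅓)*54600 = -4/3 + 18200 = 54596/3 ≈ 18199.)
q = -51 (q = 77 - 128 = -51)
x(O) = 49 (x(O) = (11 + (3 - 7))² = (11 - 4)² = 7² = 49)
x(q) + E = 49 + 54596/3 = 54743/3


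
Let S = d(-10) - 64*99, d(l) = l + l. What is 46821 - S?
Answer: 53177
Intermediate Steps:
d(l) = 2*l
S = -6356 (S = 2*(-10) - 64*99 = -20 - 6336 = -6356)
46821 - S = 46821 - 1*(-6356) = 46821 + 6356 = 53177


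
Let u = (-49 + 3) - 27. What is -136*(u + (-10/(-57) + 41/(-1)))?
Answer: 882368/57 ≈ 15480.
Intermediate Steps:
u = -73 (u = -46 - 27 = -73)
-136*(u + (-10/(-57) + 41/(-1))) = -136*(-73 + (-10/(-57) + 41/(-1))) = -136*(-73 + (-10*(-1/57) + 41*(-1))) = -136*(-73 + (10/57 - 41)) = -136*(-73 - 2327/57) = -136*(-6488/57) = 882368/57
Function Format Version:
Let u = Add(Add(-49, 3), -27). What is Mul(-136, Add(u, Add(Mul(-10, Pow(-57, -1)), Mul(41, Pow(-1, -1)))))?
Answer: Rational(882368, 57) ≈ 15480.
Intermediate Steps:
u = -73 (u = Add(-46, -27) = -73)
Mul(-136, Add(u, Add(Mul(-10, Pow(-57, -1)), Mul(41, Pow(-1, -1))))) = Mul(-136, Add(-73, Add(Mul(-10, Pow(-57, -1)), Mul(41, Pow(-1, -1))))) = Mul(-136, Add(-73, Add(Mul(-10, Rational(-1, 57)), Mul(41, -1)))) = Mul(-136, Add(-73, Add(Rational(10, 57), -41))) = Mul(-136, Add(-73, Rational(-2327, 57))) = Mul(-136, Rational(-6488, 57)) = Rational(882368, 57)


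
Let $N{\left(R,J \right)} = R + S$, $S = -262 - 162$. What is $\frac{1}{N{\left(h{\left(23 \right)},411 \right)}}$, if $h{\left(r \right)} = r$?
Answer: $- \frac{1}{401} \approx -0.0024938$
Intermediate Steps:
$S = -424$ ($S = -262 - 162 = -424$)
$N{\left(R,J \right)} = -424 + R$ ($N{\left(R,J \right)} = R - 424 = -424 + R$)
$\frac{1}{N{\left(h{\left(23 \right)},411 \right)}} = \frac{1}{-424 + 23} = \frac{1}{-401} = - \frac{1}{401}$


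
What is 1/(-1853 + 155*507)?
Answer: 1/76732 ≈ 1.3032e-5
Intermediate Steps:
1/(-1853 + 155*507) = 1/(-1853 + 78585) = 1/76732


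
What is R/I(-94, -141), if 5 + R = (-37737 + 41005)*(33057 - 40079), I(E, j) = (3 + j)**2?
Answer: -22947901/19044 ≈ -1205.0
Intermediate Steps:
R = -22947901 (R = -5 + (-37737 + 41005)*(33057 - 40079) = -5 + 3268*(-7022) = -5 - 22947896 = -22947901)
R/I(-94, -141) = -22947901/(3 - 141)**2 = -22947901/((-138)**2) = -22947901/19044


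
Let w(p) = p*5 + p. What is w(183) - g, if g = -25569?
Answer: 26667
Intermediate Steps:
w(p) = 6*p (w(p) = 5*p + p = 6*p)
w(183) - g = 6*183 - 1*(-25569) = 1098 + 25569 = 26667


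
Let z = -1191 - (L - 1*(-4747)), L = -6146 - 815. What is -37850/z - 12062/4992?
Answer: -33547771/851136 ≈ -39.415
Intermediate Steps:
L = -6961
z = 1023 (z = -1191 - (-6961 - 1*(-4747)) = -1191 - (-6961 + 4747) = -1191 - 1*(-2214) = -1191 + 2214 = 1023)
-37850/z - 12062/4992 = -37850/1023 - 12062/4992 = -37850*1/1023 - 12062*1/4992 = -37850/1023 - 6031/2496 = -33547771/851136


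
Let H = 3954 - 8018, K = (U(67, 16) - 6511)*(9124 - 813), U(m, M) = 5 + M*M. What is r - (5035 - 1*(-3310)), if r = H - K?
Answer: 51931341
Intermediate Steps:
U(m, M) = 5 + M²
K = -51943750 (K = ((5 + 16²) - 6511)*(9124 - 813) = ((5 + 256) - 6511)*8311 = (261 - 6511)*8311 = -6250*8311 = -51943750)
H = -4064
r = 51939686 (r = -4064 - 1*(-51943750) = -4064 + 51943750 = 51939686)
r - (5035 - 1*(-3310)) = 51939686 - (5035 - 1*(-3310)) = 51939686 - (5035 + 3310) = 51939686 - 1*8345 = 51939686 - 8345 = 51931341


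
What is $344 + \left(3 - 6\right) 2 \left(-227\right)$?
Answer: $1706$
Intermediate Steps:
$344 + \left(3 - 6\right) 2 \left(-227\right) = 344 + \left(-3\right) 2 \left(-227\right) = 344 - -1362 = 344 + 1362 = 1706$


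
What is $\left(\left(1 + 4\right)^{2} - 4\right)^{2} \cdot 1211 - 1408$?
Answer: $532643$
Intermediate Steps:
$\left(\left(1 + 4\right)^{2} - 4\right)^{2} \cdot 1211 - 1408 = \left(5^{2} - 4\right)^{2} \cdot 1211 - 1408 = \left(25 - 4\right)^{2} \cdot 1211 - 1408 = 21^{2} \cdot 1211 - 1408 = 441 \cdot 1211 - 1408 = 534051 - 1408 = 532643$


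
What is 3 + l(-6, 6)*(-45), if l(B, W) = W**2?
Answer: -1617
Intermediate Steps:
3 + l(-6, 6)*(-45) = 3 + 6**2*(-45) = 3 + 36*(-45) = 3 - 1620 = -1617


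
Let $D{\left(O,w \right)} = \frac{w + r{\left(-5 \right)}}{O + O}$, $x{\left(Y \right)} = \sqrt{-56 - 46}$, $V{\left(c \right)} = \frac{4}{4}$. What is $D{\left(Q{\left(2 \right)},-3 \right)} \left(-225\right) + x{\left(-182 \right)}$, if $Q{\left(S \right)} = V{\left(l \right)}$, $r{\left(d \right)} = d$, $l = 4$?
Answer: $900 + i \sqrt{102} \approx 900.0 + 10.1 i$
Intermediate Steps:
$V{\left(c \right)} = 1$ ($V{\left(c \right)} = 4 \cdot \frac{1}{4} = 1$)
$x{\left(Y \right)} = i \sqrt{102}$ ($x{\left(Y \right)} = \sqrt{-102} = i \sqrt{102}$)
$Q{\left(S \right)} = 1$
$D{\left(O,w \right)} = \frac{-5 + w}{2 O}$ ($D{\left(O,w \right)} = \frac{w - 5}{O + O} = \frac{-5 + w}{2 O}$)
$D{\left(Q{\left(2 \right)},-3 \right)} \left(-225\right) + x{\left(-182 \right)} = \frac{-5 - 3}{2 \cdot 1} \left(-225\right) + i \sqrt{102} = \frac{1}{2} \cdot 1 \left(-8\right) \left(-225\right) + i \sqrt{102} = \left(-4\right) \left(-225\right) + i \sqrt{102} = 900 + i \sqrt{102}$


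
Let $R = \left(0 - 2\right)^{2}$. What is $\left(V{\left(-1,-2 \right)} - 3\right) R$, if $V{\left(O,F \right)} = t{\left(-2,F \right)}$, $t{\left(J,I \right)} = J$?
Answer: $-20$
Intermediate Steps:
$R = 4$ ($R = \left(-2\right)^{2} = 4$)
$V{\left(O,F \right)} = -2$
$\left(V{\left(-1,-2 \right)} - 3\right) R = \left(-2 - 3\right) 4 = \left(-5\right) 4 = -20$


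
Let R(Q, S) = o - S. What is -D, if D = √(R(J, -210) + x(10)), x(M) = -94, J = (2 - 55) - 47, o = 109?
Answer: -15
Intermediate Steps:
J = -100 (J = -53 - 47 = -100)
R(Q, S) = 109 - S
D = 15 (D = √((109 - 1*(-210)) - 94) = √((109 + 210) - 94) = √(319 - 94) = √225 = 15)
-D = -1*15 = -15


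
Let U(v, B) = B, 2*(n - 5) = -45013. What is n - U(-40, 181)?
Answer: -45365/2 ≈ -22683.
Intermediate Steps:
n = -45003/2 (n = 5 + (½)*(-45013) = 5 - 45013/2 = -45003/2 ≈ -22502.)
n - U(-40, 181) = -45003/2 - 1*181 = -45003/2 - 181 = -45365/2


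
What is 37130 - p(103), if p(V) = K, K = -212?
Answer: 37342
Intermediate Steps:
p(V) = -212
37130 - p(103) = 37130 - 1*(-212) = 37130 + 212 = 37342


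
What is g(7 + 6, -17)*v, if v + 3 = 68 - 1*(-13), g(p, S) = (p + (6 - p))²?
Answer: 2808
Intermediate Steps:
g(p, S) = 36 (g(p, S) = 6² = 36)
v = 78 (v = -3 + (68 - 1*(-13)) = -3 + (68 + 13) = -3 + 81 = 78)
g(7 + 6, -17)*v = 36*78 = 2808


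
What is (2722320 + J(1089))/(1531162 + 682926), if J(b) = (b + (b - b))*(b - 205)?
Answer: 921249/553522 ≈ 1.6643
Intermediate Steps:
J(b) = b*(-205 + b) (J(b) = (b + 0)*(-205 + b) = b*(-205 + b))
(2722320 + J(1089))/(1531162 + 682926) = (2722320 + 1089*(-205 + 1089))/(1531162 + 682926) = (2722320 + 1089*884)/2214088 = (2722320 + 962676)*(1/2214088) = 3684996*(1/2214088) = 921249/553522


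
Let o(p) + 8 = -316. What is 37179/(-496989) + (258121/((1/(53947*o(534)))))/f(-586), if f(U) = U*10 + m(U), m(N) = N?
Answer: 41522994351659187/59325761 ≈ 6.9992e+8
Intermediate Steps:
o(p) = -324 (o(p) = -8 - 316 = -324)
f(U) = 11*U (f(U) = U*10 + U = 10*U + U = 11*U)
37179/(-496989) + (258121/((1/(53947*o(534)))))/f(-586) = 37179/(-496989) + (258121/((1/(53947*(-324)))))/((11*(-586))) = 37179*(-1/496989) + (258121/(((1/53947)*(-1/324))))/(-6446) = -1377/18407 + (258121/(-1/17478828))*(-1/6446) = -1377/18407 + (258121*(-17478828))*(-1/6446) = -1377/18407 - 4511652562188*(-1/6446) = -1377/18407 + 2255826281094/3223 = 41522994351659187/59325761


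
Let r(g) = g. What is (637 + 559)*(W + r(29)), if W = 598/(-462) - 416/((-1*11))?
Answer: 1645696/21 ≈ 78367.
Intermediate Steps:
W = 767/21 (W = 598*(-1/462) - 416/(-11) = -299/231 - 416*(-1/11) = -299/231 + 416/11 = 767/21 ≈ 36.524)
(637 + 559)*(W + r(29)) = (637 + 559)*(767/21 + 29) = 1196*(1376/21) = 1645696/21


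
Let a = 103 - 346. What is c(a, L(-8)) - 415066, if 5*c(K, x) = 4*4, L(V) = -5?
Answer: -2075314/5 ≈ -4.1506e+5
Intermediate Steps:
a = -243
c(K, x) = 16/5 (c(K, x) = (4*4)/5 = (⅕)*16 = 16/5)
c(a, L(-8)) - 415066 = 16/5 - 415066 = -2075314/5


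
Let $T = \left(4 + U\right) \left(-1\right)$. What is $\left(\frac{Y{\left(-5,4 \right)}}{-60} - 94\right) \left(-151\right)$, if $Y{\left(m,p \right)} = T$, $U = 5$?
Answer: $\frac{283427}{20} \approx 14171.0$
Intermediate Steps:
$T = -9$ ($T = \left(4 + 5\right) \left(-1\right) = 9 \left(-1\right) = -9$)
$Y{\left(m,p \right)} = -9$
$\left(\frac{Y{\left(-5,4 \right)}}{-60} - 94\right) \left(-151\right) = \left(- \frac{9}{-60} - 94\right) \left(-151\right) = \left(\left(-9\right) \left(- \frac{1}{60}\right) - 94\right) \left(-151\right) = \left(\frac{3}{20} - 94\right) \left(-151\right) = \left(- \frac{1877}{20}\right) \left(-151\right) = \frac{283427}{20}$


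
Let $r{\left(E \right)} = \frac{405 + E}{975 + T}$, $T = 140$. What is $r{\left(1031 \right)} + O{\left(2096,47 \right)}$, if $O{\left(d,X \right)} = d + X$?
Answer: $\frac{2390881}{1115} \approx 2144.3$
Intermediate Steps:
$O{\left(d,X \right)} = X + d$
$r{\left(E \right)} = \frac{81}{223} + \frac{E}{1115}$ ($r{\left(E \right)} = \frac{405 + E}{975 + 140} = \frac{405 + E}{1115} = \left(405 + E\right) \frac{1}{1115} = \frac{81}{223} + \frac{E}{1115}$)
$r{\left(1031 \right)} + O{\left(2096,47 \right)} = \left(\frac{81}{223} + \frac{1}{1115} \cdot 1031\right) + \left(47 + 2096\right) = \left(\frac{81}{223} + \frac{1031}{1115}\right) + 2143 = \frac{1436}{1115} + 2143 = \frac{2390881}{1115}$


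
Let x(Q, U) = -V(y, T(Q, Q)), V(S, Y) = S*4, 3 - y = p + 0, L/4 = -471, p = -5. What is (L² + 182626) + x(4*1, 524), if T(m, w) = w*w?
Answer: 3732050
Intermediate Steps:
L = -1884 (L = 4*(-471) = -1884)
T(m, w) = w²
y = 8 (y = 3 - (-5 + 0) = 3 - 1*(-5) = 3 + 5 = 8)
V(S, Y) = 4*S
x(Q, U) = -32 (x(Q, U) = -4*8 = -1*32 = -32)
(L² + 182626) + x(4*1, 524) = ((-1884)² + 182626) - 32 = (3549456 + 182626) - 32 = 3732082 - 32 = 3732050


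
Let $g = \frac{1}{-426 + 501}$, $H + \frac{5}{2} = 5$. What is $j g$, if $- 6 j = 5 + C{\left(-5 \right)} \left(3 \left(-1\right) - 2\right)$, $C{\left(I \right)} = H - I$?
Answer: $\frac{13}{180} \approx 0.072222$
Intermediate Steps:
$H = \frac{5}{2}$ ($H = - \frac{5}{2} + 5 = \frac{5}{2} \approx 2.5$)
$C{\left(I \right)} = \frac{5}{2} - I$
$g = \frac{1}{75} \approx 0.013333$
$j = \frac{65}{12}$ ($j = - \frac{5 + \left(\frac{5}{2} - -5\right) \left(3 \left(-1\right) - 2\right)}{6} = - \frac{5 + \left(\frac{5}{2} + 5\right) \left(-3 - 2\right)}{6} = - \frac{5 + \frac{15}{2} \left(-5\right)}{6} = - \frac{5 - \frac{75}{2}}{6} = \left(- \frac{1}{6}\right) \left(- \frac{65}{2}\right) = \frac{65}{12} \approx 5.4167$)
$j g = \frac{65}{12} \cdot \frac{1}{75} = \frac{13}{180}$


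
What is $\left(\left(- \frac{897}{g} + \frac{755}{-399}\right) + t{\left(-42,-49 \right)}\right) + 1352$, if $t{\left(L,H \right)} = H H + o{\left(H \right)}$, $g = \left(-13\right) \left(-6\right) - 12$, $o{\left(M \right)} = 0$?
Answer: $\frac{32807923}{8778} \approx 3737.5$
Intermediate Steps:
$g = 66$ ($g = 78 - 12 = 66$)
$t{\left(L,H \right)} = H^{2}$ ($t{\left(L,H \right)} = H H + 0 = H^{2} + 0 = H^{2}$)
$\left(\left(- \frac{897}{g} + \frac{755}{-399}\right) + t{\left(-42,-49 \right)}\right) + 1352 = \left(\left(- \frac{897}{66} + \frac{755}{-399}\right) + \left(-49\right)^{2}\right) + 1352 = \left(\left(\left(-897\right) \frac{1}{66} + 755 \left(- \frac{1}{399}\right)\right) + 2401\right) + 1352 = \left(\left(- \frac{299}{22} - \frac{755}{399}\right) + 2401\right) + 1352 = \left(- \frac{135911}{8778} + 2401\right) + 1352 = \frac{20940067}{8778} + 1352 = \frac{32807923}{8778}$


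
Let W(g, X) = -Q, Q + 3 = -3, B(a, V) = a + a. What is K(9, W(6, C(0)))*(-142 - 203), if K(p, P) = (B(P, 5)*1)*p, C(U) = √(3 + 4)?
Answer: -37260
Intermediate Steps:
B(a, V) = 2*a
Q = -6 (Q = -3 - 3 = -6)
C(U) = √7
W(g, X) = 6 (W(g, X) = -1*(-6) = 6)
K(p, P) = 2*P*p (K(p, P) = ((2*P)*1)*p = (2*P)*p = 2*P*p)
K(9, W(6, C(0)))*(-142 - 203) = (2*6*9)*(-142 - 203) = 108*(-345) = -37260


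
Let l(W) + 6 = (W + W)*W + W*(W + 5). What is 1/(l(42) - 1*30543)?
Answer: -1/25047 ≈ -3.9925e-5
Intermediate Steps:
l(W) = -6 + 2*W² + W*(5 + W) (l(W) = -6 + ((W + W)*W + W*(W + 5)) = -6 + ((2*W)*W + W*(5 + W)) = -6 + (2*W² + W*(5 + W)) = -6 + 2*W² + W*(5 + W))
1/(l(42) - 1*30543) = 1/((-6 + 3*42² + 5*42) - 1*30543) = 1/((-6 + 3*1764 + 210) - 30543) = 1/((-6 + 5292 + 210) - 30543) = 1/(5496 - 30543) = 1/(-25047) = -1/25047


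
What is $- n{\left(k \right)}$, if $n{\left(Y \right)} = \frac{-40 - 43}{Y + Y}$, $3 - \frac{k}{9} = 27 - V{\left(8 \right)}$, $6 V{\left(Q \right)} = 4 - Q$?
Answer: $- \frac{83}{444} \approx -0.18694$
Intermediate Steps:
$V{\left(Q \right)} = \frac{2}{3} - \frac{Q}{6}$ ($V{\left(Q \right)} = \frac{4 - Q}{6} = \frac{2}{3} - \frac{Q}{6}$)
$k = -222$ ($k = 27 - 9 \left(27 - \left(\frac{2}{3} - \frac{4}{3}\right)\right) = 27 - 9 \left(27 - - \frac{2}{3}\right) = 27 - 9 \left(27 + \frac{2}{3}\right) = 27 - 249 = -222$)
$n{\left(Y \right)} = - \frac{83}{2 Y}$
$- n{\left(k \right)} = - \frac{-83}{2 \left(-222\right)} = - \frac{\left(-83\right) \left(-1\right)}{2 \cdot 222} = \left(-1\right) \frac{83}{444} = - \frac{83}{444}$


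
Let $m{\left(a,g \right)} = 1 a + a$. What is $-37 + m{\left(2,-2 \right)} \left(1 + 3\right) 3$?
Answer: $11$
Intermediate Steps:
$m{\left(a,g \right)} = 2 a$ ($m{\left(a,g \right)} = a + a = 2 a$)
$-37 + m{\left(2,-2 \right)} \left(1 + 3\right) 3 = -37 + 2 \cdot 2 \left(1 + 3\right) 3 = -37 + 4 \cdot 4 \cdot 3 = -37 + 4 \cdot 12 = -37 + 48 = 11$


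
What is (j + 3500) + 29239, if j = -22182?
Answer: 10557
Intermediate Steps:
(j + 3500) + 29239 = (-22182 + 3500) + 29239 = -18682 + 29239 = 10557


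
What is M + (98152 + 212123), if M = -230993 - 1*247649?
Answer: -168367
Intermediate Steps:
M = -478642 (M = -230993 - 247649 = -478642)
M + (98152 + 212123) = -478642 + (98152 + 212123) = -478642 + 310275 = -168367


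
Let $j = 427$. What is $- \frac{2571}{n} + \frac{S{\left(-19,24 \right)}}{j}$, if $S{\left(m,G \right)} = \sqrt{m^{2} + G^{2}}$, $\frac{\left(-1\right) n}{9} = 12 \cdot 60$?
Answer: $\frac{857}{2160} + \frac{\sqrt{937}}{427} \approx 0.46845$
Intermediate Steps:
$n = -6480$ ($n = - 9 \cdot 12 \cdot 60 = \left(-9\right) 720 = -6480$)
$S{\left(m,G \right)} = \sqrt{G^{2} + m^{2}}$
$- \frac{2571}{n} + \frac{S{\left(-19,24 \right)}}{j} = - \frac{2571}{-6480} + \frac{\sqrt{24^{2} + \left(-19\right)^{2}}}{427} = \left(-2571\right) \left(- \frac{1}{6480}\right) + \sqrt{576 + 361} \cdot \frac{1}{427} = \frac{857}{2160} + \sqrt{937} \cdot \frac{1}{427} = \frac{857}{2160} + \frac{\sqrt{937}}{427}$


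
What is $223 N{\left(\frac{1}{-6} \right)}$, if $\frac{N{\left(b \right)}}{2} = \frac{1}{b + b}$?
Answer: $-1338$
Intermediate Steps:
$N{\left(b \right)} = \frac{1}{b}$ ($N{\left(b \right)} = \frac{2}{b + b} = \frac{2}{2 b} = 2 \frac{1}{2 b} = \frac{1}{b}$)
$223 N{\left(\frac{1}{-6} \right)} = \frac{223}{\frac{1}{-6}} = \frac{223}{- \frac{1}{6}} = 223 \left(-6\right) = -1338$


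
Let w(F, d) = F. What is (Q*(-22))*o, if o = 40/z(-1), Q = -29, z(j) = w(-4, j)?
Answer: -6380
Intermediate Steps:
z(j) = -4
o = -10 (o = 40/(-4) = 40*(-¼) = -10)
(Q*(-22))*o = -29*(-22)*(-10) = 638*(-10) = -6380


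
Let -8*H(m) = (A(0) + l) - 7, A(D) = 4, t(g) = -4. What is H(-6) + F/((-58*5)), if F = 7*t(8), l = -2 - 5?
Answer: 781/580 ≈ 1.3466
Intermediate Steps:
l = -7
F = -28 (F = 7*(-4) = -28)
H(m) = 5/4 (H(m) = -((4 - 7) - 7)/8 = -(-3 - 7)/8 = -⅛*(-10) = 5/4)
H(-6) + F/((-58*5)) = 5/4 - 28/(-58*5) = 5/4 - 28/(-290) = 5/4 - 1/290*(-28) = 5/4 + 14/145 = 781/580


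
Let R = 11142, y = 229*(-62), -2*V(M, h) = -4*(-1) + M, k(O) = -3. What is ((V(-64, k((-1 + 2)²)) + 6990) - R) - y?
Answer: 10076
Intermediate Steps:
V(M, h) = -2 - M/2 (V(M, h) = -(-4*(-1) + M)/2 = -(4 + M)/2 = -2 - M/2)
y = -14198
((V(-64, k((-1 + 2)²)) + 6990) - R) - y = (((-2 - ½*(-64)) + 6990) - 1*11142) - 1*(-14198) = (((-2 + 32) + 6990) - 11142) + 14198 = ((30 + 6990) - 11142) + 14198 = (7020 - 11142) + 14198 = -4122 + 14198 = 10076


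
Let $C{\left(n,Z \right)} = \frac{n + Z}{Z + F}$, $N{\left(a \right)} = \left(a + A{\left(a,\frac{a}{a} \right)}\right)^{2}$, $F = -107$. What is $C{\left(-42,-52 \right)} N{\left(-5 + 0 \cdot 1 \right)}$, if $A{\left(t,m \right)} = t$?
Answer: $\frac{9400}{159} \approx 59.12$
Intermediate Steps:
$N{\left(a \right)} = 4 a^{2}$ ($N{\left(a \right)} = \left(a + a\right)^{2} = \left(2 a\right)^{2} = 4 a^{2}$)
$C{\left(n,Z \right)} = \frac{Z + n}{-107 + Z}$ ($C{\left(n,Z \right)} = \frac{n + Z}{Z - 107} = \frac{Z + n}{-107 + Z}$)
$C{\left(-42,-52 \right)} N{\left(-5 + 0 \cdot 1 \right)} = \frac{-52 - 42}{-107 - 52} \cdot 4 \left(-5 + 0 \cdot 1\right)^{2} = \frac{1}{-159} \left(-94\right) 4 \left(-5 + 0\right)^{2} = \left(- \frac{1}{159}\right) \left(-94\right) 4 \left(-5\right)^{2} = \frac{94 \cdot 4 \cdot 25}{159} = \frac{94}{159} \cdot 100 = \frac{9400}{159}$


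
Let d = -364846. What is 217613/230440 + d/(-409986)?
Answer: 86646697829/47238586920 ≈ 1.8342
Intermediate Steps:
217613/230440 + d/(-409986) = 217613/230440 - 364846/(-409986) = 217613*(1/230440) - 364846*(-1/409986) = 217613/230440 + 182423/204993 = 86646697829/47238586920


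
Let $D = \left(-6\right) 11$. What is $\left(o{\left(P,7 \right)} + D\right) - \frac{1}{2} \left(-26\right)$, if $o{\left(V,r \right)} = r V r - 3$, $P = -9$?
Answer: $-6630$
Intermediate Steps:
$o{\left(V,r \right)} = -3 + V r^{2}$ ($o{\left(V,r \right)} = V r r - 3 = V r^{2} - 3 = -3 + V r^{2}$)
$D = -66$
$\left(o{\left(P,7 \right)} + D\right) - \frac{1}{2} \left(-26\right) = \left(\left(-3 - 9 \cdot 7^{2}\right) - 66\right) - \frac{1}{2} \left(-26\right) = \left(\left(-3 - 441\right) - 66\right) \left(-1\right) \frac{1}{2} \left(-26\right) = \left(\left(-3 - 441\right) - 66\right) \left(\left(- \frac{1}{2}\right) \left(-26\right)\right) = \left(-444 - 66\right) 13 = \left(-510\right) 13 = -6630$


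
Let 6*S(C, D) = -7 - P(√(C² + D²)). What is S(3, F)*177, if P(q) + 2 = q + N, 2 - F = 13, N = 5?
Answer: -295 - 59*√130/2 ≈ -631.35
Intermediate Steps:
F = -11 (F = 2 - 1*13 = 2 - 13 = -11)
P(q) = 3 + q (P(q) = -2 + (q + 5) = -2 + (5 + q) = 3 + q)
S(C, D) = -5/3 - √(C² + D²)/6 (S(C, D) = (-7 - (3 + √(C² + D²)))/6 = (-7 + (-3 - √(C² + D²)))/6 = (-10 - √(C² + D²))/6 = -5/3 - √(C² + D²)/6)
S(3, F)*177 = (-5/3 - √(3² + (-11)²)/6)*177 = (-5/3 - √(9 + 121)/6)*177 = (-5/3 - √130/6)*177 = -295 - 59*√130/2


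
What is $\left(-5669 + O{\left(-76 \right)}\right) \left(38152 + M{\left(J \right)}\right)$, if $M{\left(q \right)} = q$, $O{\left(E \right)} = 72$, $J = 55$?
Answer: $-213844579$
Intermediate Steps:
$\left(-5669 + O{\left(-76 \right)}\right) \left(38152 + M{\left(J \right)}\right) = \left(-5669 + 72\right) \left(38152 + 55\right) = \left(-5597\right) 38207 = -213844579$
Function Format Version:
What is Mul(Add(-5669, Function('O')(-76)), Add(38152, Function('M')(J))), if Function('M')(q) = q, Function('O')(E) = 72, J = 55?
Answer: -213844579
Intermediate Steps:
Mul(Add(-5669, Function('O')(-76)), Add(38152, Function('M')(J))) = Mul(Add(-5669, 72), Add(38152, 55)) = Mul(-5597, 38207) = -213844579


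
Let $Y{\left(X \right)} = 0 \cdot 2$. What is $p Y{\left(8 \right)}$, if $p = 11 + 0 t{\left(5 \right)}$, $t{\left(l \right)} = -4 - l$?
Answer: $0$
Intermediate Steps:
$Y{\left(X \right)} = 0$
$p = 11$ ($p = 11 + 0 \left(-4 - 5\right) = 11 + 0 \left(-9\right) = 11 + 0 = 11$)
$p Y{\left(8 \right)} = 11 \cdot 0 = 0$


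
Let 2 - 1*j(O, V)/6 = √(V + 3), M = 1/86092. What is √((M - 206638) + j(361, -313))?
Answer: √(-382869323655093 - 11117748696*I*√310)/43046 ≈ 0.1162 - 454.56*I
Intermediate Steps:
M = 1/86092 ≈ 1.1615e-5
j(O, V) = 12 - 6*√(3 + V) (j(O, V) = 12 - 6*√(V + 3) = 12 - 6*√(3 + V))
√((M - 206638) + j(361, -313)) = √((1/86092 - 206638) + (12 - 6*√(3 - 313))) = √(-17789878695/86092 + (12 - 6*I*√310)) = √(-17788845591/86092 - 6*I*√310)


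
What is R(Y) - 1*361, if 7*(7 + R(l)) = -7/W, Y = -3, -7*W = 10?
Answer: -3673/10 ≈ -367.30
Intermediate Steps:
W = -10/7 (W = -1/7*10 = -10/7 ≈ -1.4286)
R(l) = -63/10 (R(l) = -7 + (-7/(-10/7))/7 = -7 + (-7*(-7/10))/7 = -7 + (1/7)*(49/10) = -7 + 7/10 = -63/10)
R(Y) - 1*361 = -63/10 - 1*361 = -63/10 - 361 = -3673/10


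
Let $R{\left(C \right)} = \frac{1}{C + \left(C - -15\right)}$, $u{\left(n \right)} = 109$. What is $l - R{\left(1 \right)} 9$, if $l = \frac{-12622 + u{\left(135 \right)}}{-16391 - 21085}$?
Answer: $- \frac{41521}{212364} \approx -0.19552$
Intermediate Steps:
$R{\left(C \right)} = \frac{1}{15 + 2 C}$ ($R{\left(C \right)} = \frac{1}{C + \left(C + 15\right)} = \frac{1}{C + \left(15 + C\right)} = \frac{1}{15 + 2 C}$)
$l = \frac{4171}{12492}$ ($l = \frac{-12622 + 109}{-16391 - 21085} = - \frac{12513}{-37476} = \left(-12513\right) \left(- \frac{1}{37476}\right) = \frac{4171}{12492} \approx 0.33389$)
$l - R{\left(1 \right)} 9 = \frac{4171}{12492} - \frac{1}{15 + 2 \cdot 1} \cdot 9 = \frac{4171}{12492} - \frac{1}{15 + 2} \cdot 9 = \frac{4171}{12492} - \frac{1}{17} \cdot 9 = \frac{4171}{12492} - \frac{9}{17} = - \frac{41521}{212364}$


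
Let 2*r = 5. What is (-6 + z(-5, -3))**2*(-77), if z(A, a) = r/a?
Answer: -129437/36 ≈ -3595.5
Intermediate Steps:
r = 5/2 (r = (1/2)*5 = 5/2 ≈ 2.5000)
z(A, a) = 5/(2*a)
(-6 + z(-5, -3))**2*(-77) = (-6 + (5/2)/(-3))**2*(-77) = (-6 + (5/2)*(-1/3))**2*(-77) = (-6 - 5/6)**2*(-77) = (-41/6)**2*(-77) = (1681/36)*(-77) = -129437/36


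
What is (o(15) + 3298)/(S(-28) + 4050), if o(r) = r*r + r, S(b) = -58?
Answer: 1769/1996 ≈ 0.88627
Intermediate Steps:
o(r) = r + r² (o(r) = r² + r = r + r²)
(o(15) + 3298)/(S(-28) + 4050) = (15*(1 + 15) + 3298)/(-58 + 4050) = (15*16 + 3298)/3992 = (240 + 3298)*(1/3992) = 3538*(1/3992) = 1769/1996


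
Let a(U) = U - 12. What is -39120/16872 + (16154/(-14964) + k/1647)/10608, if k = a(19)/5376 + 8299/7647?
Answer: -1782652389937341149/768803474154590208 ≈ -2.3187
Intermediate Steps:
a(U) = -12 + U
k = 709031/652544 (k = (-12 + 19)/5376 + 8299/7647 = 7*(1/5376) + 8299*(1/7647) = 1/768 + 8299/7647 = 709031/652544 ≈ 1.0866)
-39120/16872 + (16154/(-14964) + k/1647)/10608 = -39120/16872 + (16154/(-14964) + (709031/652544)/1647)/10608 = -39120*1/16872 + (16154*(-1/14964) + (709031/652544)*(1/1647))*(1/10608) = -1630/703 + (-8077/7482 + 709031/1074739968)*(1/10608) = -1630/703 - 1445894958599/1340200740096*1/10608 = -1630/703 - 111222689123/1093603803918336 = -1782652389937341149/768803474154590208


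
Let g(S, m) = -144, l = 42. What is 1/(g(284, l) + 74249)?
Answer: 1/74105 ≈ 1.3494e-5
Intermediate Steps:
1/(g(284, l) + 74249) = 1/(-144 + 74249) = 1/74105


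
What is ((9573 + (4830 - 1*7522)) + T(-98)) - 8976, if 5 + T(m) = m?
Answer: -2198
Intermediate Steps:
T(m) = -5 + m
((9573 + (4830 - 1*7522)) + T(-98)) - 8976 = ((9573 + (4830 - 1*7522)) + (-5 - 98)) - 8976 = ((9573 + (4830 - 7522)) - 103) - 8976 = ((9573 - 2692) - 103) - 8976 = (6881 - 103) - 8976 = 6778 - 8976 = -2198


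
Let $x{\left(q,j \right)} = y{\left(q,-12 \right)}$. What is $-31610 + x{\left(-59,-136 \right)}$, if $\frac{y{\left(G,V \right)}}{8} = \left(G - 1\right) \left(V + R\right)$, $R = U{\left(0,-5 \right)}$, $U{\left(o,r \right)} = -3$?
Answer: $-24410$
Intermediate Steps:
$R = -3$
$y{\left(G,V \right)} = 8 \left(-1 + G\right) \left(-3 + V\right)$ ($y{\left(G,V \right)} = 8 \left(G - 1\right) \left(V - 3\right) = 8 \left(-1 + G\right) \left(-3 + V\right)$)
$x{\left(q,j \right)} = 120 - 120 q$ ($x{\left(q,j \right)} = 24 - 24 q - -96 + 8 q \left(-12\right) = 24 - 24 q + 96 - 96 q = 120 - 120 q$)
$-31610 + x{\left(-59,-136 \right)} = -31610 + \left(120 - -7080\right) = -31610 + \left(120 + 7080\right) = -31610 + 7200 = -24410$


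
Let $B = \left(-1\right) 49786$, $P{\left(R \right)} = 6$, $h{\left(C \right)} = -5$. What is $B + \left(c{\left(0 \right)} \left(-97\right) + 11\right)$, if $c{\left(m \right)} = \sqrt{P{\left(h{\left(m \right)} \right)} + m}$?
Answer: $-49775 - 97 \sqrt{6} \approx -50013.0$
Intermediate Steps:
$B = -49786$
$c{\left(m \right)} = \sqrt{6 + m}$
$B + \left(c{\left(0 \right)} \left(-97\right) + 11\right) = -49786 + \left(\sqrt{6 + 0} \left(-97\right) + 11\right) = -49786 + \left(\sqrt{6} \left(-97\right) + 11\right) = -49786 + \left(- 97 \sqrt{6} + 11\right) = -49786 + \left(11 - 97 \sqrt{6}\right) = -49775 - 97 \sqrt{6}$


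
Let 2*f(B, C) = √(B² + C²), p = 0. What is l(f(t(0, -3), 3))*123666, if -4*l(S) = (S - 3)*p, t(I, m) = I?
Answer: 0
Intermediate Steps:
f(B, C) = √(B² + C²)/2
l(S) = 0 (l(S) = -(S - 3)*0/4 = -(-3 + S)*0/4 = -¼*0 = 0)
l(f(t(0, -3), 3))*123666 = 0*123666 = 0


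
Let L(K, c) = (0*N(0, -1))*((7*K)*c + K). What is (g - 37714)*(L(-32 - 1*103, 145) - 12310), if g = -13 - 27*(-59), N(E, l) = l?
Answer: 444809540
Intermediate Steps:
L(K, c) = 0 (L(K, c) = (0*(-1))*((7*K)*c + K) = 0*(7*K*c + K) = 0*(K + 7*K*c) = 0)
g = 1580 (g = -13 + 1593 = 1580)
(g - 37714)*(L(-32 - 1*103, 145) - 12310) = (1580 - 37714)*(0 - 12310) = -36134*(-12310) = 444809540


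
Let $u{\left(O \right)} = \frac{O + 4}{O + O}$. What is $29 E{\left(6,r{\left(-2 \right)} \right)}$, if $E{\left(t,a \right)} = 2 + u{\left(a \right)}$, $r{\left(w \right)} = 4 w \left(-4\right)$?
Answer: $\frac{1189}{16} \approx 74.313$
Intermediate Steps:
$r{\left(w \right)} = - 16 w$
$u{\left(O \right)} = \frac{4 + O}{2 O}$
$E{\left(t,a \right)} = 2 + \frac{4 + a}{2 a}$
$29 E{\left(6,r{\left(-2 \right)} \right)} = 29 \left(\frac{5}{2} + \frac{2}{\left(-16\right) \left(-2\right)}\right) = 29 \left(\frac{5}{2} + \frac{2}{32}\right) = 29 \left(\frac{5}{2} + 2 \cdot \frac{1}{32}\right) = 29 \left(\frac{5}{2} + \frac{1}{16}\right) = 29 \cdot \frac{41}{16} = \frac{1189}{16}$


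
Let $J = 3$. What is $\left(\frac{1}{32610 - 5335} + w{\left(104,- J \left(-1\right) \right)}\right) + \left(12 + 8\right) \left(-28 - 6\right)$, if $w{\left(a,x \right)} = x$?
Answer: $- \frac{18465174}{27275} \approx -677.0$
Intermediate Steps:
$\left(\frac{1}{32610 - 5335} + w{\left(104,- J \left(-1\right) \right)}\right) + \left(12 + 8\right) \left(-28 - 6\right) = \left(\frac{1}{32610 - 5335} + \left(-1\right) 3 \left(-1\right)\right) + \left(12 + 8\right) \left(-28 - 6\right) = \left(\frac{1}{27275} - -3\right) + 20 \left(-28 - 6\right) = \left(\frac{1}{27275} + 3\right) + 20 \left(-34\right) = \frac{81826}{27275} - 680 = - \frac{18465174}{27275}$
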